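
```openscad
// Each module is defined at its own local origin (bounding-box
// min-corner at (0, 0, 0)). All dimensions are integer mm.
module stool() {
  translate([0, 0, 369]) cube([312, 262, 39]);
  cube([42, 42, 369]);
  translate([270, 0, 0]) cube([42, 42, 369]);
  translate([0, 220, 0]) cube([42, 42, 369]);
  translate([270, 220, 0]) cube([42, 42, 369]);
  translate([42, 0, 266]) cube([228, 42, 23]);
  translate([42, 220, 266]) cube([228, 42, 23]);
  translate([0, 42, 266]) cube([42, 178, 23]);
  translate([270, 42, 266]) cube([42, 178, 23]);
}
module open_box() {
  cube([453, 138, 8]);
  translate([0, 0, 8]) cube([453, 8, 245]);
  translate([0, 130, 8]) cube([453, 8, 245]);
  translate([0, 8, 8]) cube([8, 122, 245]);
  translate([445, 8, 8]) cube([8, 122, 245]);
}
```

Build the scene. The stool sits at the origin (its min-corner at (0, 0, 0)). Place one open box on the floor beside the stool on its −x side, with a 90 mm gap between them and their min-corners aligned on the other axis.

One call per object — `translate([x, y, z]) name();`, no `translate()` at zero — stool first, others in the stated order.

stool();
translate([-543, 0, 0]) open_box();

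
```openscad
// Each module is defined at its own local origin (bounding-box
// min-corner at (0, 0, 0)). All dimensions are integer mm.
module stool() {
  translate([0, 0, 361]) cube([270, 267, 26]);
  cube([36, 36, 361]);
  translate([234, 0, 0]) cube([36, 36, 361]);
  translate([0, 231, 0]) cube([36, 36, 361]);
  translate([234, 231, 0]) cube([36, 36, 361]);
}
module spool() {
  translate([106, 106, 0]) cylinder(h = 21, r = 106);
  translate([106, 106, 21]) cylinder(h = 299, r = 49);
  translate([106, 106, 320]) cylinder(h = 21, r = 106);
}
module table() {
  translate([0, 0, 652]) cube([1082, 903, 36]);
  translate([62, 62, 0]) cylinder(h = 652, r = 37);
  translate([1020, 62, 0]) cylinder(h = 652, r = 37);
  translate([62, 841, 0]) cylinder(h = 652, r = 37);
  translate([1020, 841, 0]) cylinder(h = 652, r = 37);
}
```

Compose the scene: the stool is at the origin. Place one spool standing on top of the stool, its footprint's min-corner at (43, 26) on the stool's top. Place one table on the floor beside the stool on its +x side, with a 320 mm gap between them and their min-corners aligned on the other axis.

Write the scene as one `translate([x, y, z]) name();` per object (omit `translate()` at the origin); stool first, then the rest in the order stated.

stool();
translate([43, 26, 387]) spool();
translate([590, 0, 0]) table();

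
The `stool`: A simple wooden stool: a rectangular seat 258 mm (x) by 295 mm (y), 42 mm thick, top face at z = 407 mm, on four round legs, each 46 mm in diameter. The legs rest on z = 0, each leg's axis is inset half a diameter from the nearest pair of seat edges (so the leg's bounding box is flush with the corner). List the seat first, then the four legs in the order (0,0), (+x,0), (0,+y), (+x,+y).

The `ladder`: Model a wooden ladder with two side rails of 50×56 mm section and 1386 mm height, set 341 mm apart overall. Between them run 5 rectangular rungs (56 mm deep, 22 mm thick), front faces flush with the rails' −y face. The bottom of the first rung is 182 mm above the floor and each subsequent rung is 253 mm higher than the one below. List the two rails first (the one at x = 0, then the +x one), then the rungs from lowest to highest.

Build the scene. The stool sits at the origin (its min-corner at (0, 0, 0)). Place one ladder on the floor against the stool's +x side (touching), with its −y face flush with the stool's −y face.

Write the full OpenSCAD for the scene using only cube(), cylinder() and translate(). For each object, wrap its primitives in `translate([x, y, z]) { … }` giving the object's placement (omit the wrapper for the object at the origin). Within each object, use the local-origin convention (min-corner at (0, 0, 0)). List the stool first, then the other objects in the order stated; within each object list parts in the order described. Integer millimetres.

translate([0, 0, 365]) cube([258, 295, 42]);
translate([23, 23, 0]) cylinder(h = 365, r = 23);
translate([235, 23, 0]) cylinder(h = 365, r = 23);
translate([23, 272, 0]) cylinder(h = 365, r = 23);
translate([235, 272, 0]) cylinder(h = 365, r = 23);
translate([258, 0, 0]) {
  cube([50, 56, 1386]);
  translate([291, 0, 0]) cube([50, 56, 1386]);
  translate([50, 0, 182]) cube([241, 56, 22]);
  translate([50, 0, 435]) cube([241, 56, 22]);
  translate([50, 0, 688]) cube([241, 56, 22]);
  translate([50, 0, 941]) cube([241, 56, 22]);
  translate([50, 0, 1194]) cube([241, 56, 22]);
}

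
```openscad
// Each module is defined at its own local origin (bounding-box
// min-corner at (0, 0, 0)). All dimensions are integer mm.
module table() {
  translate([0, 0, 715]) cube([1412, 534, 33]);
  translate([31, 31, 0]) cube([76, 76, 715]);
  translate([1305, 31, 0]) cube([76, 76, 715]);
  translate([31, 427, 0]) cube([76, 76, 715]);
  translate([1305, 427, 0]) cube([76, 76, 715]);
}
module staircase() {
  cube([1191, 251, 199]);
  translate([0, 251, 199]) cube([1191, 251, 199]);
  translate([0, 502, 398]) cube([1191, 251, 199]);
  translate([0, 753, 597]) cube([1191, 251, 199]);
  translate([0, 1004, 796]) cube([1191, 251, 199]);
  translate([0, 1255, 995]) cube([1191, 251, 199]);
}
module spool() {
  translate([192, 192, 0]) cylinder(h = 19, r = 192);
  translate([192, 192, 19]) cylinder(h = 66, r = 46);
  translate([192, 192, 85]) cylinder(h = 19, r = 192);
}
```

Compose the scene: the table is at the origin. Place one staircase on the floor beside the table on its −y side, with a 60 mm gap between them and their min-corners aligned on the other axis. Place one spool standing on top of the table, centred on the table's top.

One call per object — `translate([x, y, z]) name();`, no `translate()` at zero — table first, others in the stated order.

table();
translate([0, -1566, 0]) staircase();
translate([514, 75, 748]) spool();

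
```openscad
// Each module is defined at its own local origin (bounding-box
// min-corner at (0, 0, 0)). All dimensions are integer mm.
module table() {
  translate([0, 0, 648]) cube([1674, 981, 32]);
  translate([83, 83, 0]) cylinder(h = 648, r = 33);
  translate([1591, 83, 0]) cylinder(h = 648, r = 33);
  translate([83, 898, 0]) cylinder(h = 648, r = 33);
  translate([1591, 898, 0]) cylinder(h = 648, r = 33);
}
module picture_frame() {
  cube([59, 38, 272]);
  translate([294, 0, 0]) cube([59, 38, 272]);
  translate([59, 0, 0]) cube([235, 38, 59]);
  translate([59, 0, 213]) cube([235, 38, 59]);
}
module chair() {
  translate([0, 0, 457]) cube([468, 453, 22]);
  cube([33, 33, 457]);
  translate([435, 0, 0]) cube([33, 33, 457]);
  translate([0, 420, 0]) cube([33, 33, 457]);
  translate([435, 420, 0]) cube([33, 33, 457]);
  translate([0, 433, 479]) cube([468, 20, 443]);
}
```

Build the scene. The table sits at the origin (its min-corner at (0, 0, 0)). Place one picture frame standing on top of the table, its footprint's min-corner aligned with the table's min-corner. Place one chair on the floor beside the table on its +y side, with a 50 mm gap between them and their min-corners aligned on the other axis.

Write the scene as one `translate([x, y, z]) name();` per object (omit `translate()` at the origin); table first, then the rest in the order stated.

table();
translate([0, 0, 680]) picture_frame();
translate([0, 1031, 0]) chair();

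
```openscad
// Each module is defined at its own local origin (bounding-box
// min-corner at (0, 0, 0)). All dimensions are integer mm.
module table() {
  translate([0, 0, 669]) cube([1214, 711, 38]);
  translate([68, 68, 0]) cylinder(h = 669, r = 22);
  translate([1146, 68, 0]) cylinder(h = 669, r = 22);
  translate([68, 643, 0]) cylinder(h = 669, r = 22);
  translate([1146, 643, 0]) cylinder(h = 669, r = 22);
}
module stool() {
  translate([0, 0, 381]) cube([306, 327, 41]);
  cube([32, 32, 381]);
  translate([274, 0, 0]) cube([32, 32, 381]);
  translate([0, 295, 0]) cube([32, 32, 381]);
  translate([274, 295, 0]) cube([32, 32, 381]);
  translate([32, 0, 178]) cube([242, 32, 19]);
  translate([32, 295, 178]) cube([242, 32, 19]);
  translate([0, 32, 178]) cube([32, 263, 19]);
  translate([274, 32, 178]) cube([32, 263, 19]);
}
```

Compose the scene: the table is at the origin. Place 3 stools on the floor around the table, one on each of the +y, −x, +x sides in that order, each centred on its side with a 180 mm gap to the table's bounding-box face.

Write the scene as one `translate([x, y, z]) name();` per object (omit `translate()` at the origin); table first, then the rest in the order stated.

table();
translate([454, 891, 0]) stool();
translate([-486, 192, 0]) stool();
translate([1394, 192, 0]) stool();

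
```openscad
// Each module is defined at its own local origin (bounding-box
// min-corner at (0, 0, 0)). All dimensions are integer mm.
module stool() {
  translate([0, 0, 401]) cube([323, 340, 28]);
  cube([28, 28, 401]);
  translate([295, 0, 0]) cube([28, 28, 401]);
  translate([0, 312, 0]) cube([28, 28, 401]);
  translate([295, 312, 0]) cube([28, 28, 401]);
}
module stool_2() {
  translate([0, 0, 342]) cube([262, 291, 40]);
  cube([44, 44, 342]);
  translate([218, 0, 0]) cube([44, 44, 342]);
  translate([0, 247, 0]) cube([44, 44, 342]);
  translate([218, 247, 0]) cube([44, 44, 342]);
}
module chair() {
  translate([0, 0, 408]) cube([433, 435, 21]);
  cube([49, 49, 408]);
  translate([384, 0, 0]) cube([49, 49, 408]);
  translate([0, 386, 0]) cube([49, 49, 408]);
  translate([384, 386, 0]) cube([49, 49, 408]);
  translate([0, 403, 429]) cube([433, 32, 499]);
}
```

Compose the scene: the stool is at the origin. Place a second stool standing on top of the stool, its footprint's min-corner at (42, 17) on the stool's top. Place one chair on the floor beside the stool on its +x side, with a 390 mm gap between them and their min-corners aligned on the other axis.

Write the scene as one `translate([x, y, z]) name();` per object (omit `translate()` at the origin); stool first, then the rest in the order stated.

stool();
translate([42, 17, 429]) stool_2();
translate([713, 0, 0]) chair();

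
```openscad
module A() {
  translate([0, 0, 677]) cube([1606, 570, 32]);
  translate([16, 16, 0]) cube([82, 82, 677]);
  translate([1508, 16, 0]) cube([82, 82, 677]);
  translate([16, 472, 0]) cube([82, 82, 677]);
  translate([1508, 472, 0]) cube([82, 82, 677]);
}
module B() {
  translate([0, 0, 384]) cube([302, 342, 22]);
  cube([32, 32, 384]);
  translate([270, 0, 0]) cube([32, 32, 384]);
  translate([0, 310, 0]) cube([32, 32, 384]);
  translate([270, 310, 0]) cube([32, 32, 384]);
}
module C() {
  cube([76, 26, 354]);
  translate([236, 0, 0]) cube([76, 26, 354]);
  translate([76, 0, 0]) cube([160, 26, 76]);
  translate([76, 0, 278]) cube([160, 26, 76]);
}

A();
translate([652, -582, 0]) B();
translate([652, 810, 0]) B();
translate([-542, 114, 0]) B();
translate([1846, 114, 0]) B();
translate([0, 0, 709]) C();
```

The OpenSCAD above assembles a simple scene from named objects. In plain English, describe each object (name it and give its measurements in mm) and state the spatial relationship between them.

A is a table: top 1606 mm (x) × 570 mm (y), 32 mm thick, upper face at z = 709 mm, on four 82×82 mm square legs, each inset 16 mm from the nearest pair of top edges, running from z = 0 to the bottom of the top.

B is a simple wooden stool: a rectangular seat 302 mm (x) by 342 mm (y), 22 mm thick, top face at z = 406 mm, on four square legs, each 32×32 mm in cross-section. The legs rest on z = 0, each flush with a corner of the seat.

C is a picture frame with a 160×202 mm rectangular opening (x by z) and a uniform 76 mm border on every side. Frame depth is 26 mm along y. It is built from two vertical stiles running the full outside height and two horizontal rails spanning the gap between the stiles.

Four stools sit around the table at the −y, +y, −x, +x sides. The picture frame is on top of the table.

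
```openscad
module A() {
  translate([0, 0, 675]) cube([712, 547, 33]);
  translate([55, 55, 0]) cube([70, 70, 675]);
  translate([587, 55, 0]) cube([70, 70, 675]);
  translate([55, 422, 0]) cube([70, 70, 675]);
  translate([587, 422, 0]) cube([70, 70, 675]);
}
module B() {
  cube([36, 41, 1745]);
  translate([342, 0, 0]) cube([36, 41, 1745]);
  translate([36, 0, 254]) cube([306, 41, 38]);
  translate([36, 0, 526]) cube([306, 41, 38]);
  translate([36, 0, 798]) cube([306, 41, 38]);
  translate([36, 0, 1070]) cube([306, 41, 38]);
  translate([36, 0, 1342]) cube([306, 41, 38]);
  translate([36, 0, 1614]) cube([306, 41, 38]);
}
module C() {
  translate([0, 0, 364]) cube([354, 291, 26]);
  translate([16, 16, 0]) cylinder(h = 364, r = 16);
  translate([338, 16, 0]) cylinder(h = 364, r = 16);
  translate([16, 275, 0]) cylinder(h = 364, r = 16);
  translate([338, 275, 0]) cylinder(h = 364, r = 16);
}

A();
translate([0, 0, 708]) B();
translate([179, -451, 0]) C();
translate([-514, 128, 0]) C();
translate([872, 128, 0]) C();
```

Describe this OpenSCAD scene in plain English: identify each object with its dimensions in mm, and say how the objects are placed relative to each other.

A is a table with a 712×547 mm rectangular top, 33 mm thick, top surface at z = 708 mm, supported by four 70×70 mm square legs, each inset 55 mm from the nearest pair of top edges, running from the floor.

B is a straight ladder. Two 36×41 mm vertical rails, 1745 mm tall, stand 378 mm apart (outside-to-outside) with their front faces coplanar on the −y side. 6 rungs, each 41 mm deep and 38 mm tall, span between the inner faces of the rails, front faces flush with the rails. The lowest rung's underside is at z = 254 mm and rungs are spaced 272 mm apart (underside to underside).

C is a four-legged stool. The seat is 354×291 mm, 26 mm thick, top at z = 390 mm. It stands on four round legs, each 32 mm in diameter, from z = 0 to the seat underside, each leg's axis is inset half a diameter from the nearest pair of seat edges (so the leg's bounding box is flush with the corner).

The ladder is on top of the table. Three stools sit around the table at the −y, −x, +x sides.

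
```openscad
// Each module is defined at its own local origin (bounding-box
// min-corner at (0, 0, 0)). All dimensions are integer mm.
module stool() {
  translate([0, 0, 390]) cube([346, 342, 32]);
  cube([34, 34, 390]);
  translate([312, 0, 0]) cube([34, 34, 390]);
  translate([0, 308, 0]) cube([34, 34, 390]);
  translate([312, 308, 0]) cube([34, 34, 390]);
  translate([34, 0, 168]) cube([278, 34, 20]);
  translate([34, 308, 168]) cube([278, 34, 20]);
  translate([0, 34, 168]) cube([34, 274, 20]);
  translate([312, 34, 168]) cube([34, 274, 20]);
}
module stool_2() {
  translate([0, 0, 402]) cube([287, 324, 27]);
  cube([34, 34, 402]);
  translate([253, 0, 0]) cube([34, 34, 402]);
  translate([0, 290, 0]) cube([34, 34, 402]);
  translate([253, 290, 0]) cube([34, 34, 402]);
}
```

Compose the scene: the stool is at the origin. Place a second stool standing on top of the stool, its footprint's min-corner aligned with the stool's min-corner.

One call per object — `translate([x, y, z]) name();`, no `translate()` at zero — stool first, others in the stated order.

stool();
translate([0, 0, 422]) stool_2();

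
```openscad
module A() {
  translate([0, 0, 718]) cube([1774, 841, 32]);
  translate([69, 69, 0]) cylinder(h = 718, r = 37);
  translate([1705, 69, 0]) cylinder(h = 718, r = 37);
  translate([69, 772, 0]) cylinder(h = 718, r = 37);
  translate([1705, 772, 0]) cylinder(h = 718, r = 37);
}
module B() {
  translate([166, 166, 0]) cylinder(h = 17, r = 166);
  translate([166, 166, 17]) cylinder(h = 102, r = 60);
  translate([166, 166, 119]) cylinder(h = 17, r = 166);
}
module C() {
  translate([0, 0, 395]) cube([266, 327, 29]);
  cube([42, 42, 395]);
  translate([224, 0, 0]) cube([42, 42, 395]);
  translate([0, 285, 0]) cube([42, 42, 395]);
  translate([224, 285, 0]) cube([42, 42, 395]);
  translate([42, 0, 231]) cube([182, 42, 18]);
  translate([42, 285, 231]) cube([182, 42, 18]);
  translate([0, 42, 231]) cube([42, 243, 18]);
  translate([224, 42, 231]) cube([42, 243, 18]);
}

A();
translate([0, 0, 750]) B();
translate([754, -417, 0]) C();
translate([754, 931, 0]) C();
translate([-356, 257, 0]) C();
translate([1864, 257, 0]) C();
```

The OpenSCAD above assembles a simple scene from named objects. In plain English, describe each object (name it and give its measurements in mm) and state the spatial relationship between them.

A is a table: top 1774 mm (x) × 841 mm (y), 32 mm thick, upper face at z = 750 mm, on four round legs of 74 mm diameter, each leg's bounding box inset 32 mm from the nearest pair of top edges, running from z = 0 to the bottom of the top.

B is a spool: two coaxial disc flanges of radius 166 mm and thickness 17 mm, joined by a core cylinder of radius 60 mm and height 102 mm. The lower flange rests on z = 0 and the three cylinders share a vertical axis.

C is a four-legged stool. The seat is 266×327 mm, 29 mm thick, top at z = 424 mm. It stands on four square legs, each 42×42 mm in cross-section, from z = 0 to the seat underside, each flush with a corner of the seat. Four stretchers, 42 mm wide and 18 mm tall, connect adjacent legs with their undersides at z = 231 mm, each running between the inner faces of the legs it joins and aligned with the legs' outer faces on the other axis.

The spool is on top of the table. Four stools sit around the table at the −y, +y, −x, +x sides.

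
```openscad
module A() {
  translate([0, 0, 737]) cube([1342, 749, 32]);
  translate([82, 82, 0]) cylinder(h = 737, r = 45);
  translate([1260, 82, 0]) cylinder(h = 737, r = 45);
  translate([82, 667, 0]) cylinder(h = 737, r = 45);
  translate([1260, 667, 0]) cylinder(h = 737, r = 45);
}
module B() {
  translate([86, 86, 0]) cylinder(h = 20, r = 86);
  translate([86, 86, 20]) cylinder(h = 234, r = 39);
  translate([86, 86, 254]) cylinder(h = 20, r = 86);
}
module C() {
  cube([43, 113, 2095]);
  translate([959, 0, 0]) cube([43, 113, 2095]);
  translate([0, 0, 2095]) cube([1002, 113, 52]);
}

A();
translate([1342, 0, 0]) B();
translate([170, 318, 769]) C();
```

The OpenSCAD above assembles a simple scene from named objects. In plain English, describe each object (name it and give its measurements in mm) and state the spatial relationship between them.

A is a table: top 1342 mm (x) × 749 mm (y), 32 mm thick, upper face at z = 769 mm, on four round legs of 90 mm diameter, each leg's bounding box inset 37 mm from the nearest pair of top edges, running from z = 0 to the bottom of the top.

B is a spool: two coaxial disc flanges of radius 86 mm and thickness 20 mm, joined by a core cylinder of radius 39 mm and height 234 mm. The lower flange rests on z = 0 and the three cylinders share a vertical axis.

C is a door frame. The clear opening is 916 mm wide and 2095 mm high. Two 43 mm wide jambs, 113 mm deep, stand either side of the opening from the floor to the top of the opening. A 52 mm thick head sits across the top of both jambs, spanning the full outside width of the frame.

The spool is against the table's +x side, with their −y faces flush. The door frame is on top of the table, centred.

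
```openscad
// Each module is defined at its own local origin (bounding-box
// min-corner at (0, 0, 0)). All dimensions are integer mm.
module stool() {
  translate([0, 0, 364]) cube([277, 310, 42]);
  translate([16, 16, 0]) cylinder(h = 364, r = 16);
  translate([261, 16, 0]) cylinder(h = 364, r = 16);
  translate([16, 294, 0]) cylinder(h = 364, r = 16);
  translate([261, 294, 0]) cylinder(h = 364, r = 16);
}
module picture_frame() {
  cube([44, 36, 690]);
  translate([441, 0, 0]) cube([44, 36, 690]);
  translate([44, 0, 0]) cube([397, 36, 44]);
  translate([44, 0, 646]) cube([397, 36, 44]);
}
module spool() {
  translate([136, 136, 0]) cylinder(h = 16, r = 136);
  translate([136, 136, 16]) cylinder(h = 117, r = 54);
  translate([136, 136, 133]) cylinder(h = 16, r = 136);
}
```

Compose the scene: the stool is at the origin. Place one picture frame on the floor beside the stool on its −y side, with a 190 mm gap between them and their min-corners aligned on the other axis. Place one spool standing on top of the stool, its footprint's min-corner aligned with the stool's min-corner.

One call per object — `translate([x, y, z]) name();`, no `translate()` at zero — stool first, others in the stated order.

stool();
translate([0, -226, 0]) picture_frame();
translate([0, 0, 406]) spool();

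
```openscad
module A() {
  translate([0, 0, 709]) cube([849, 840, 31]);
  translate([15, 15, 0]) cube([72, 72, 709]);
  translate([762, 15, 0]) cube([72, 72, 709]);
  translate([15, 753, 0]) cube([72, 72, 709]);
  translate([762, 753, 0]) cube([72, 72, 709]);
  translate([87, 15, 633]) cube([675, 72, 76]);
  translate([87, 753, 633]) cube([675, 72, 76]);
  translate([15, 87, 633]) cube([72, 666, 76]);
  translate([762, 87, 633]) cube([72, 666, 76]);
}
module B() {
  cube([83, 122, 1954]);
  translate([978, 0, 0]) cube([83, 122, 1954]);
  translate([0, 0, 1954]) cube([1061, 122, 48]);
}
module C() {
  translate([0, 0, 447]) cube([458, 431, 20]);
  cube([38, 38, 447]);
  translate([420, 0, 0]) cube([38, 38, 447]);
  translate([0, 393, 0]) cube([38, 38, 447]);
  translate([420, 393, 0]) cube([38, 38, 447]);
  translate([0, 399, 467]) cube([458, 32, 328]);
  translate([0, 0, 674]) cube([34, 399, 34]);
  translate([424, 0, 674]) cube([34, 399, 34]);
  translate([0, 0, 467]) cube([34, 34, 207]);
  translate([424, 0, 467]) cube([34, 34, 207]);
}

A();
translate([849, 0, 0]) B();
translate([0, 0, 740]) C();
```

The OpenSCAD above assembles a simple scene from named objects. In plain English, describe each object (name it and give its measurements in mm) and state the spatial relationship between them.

A is a rectangular dining table. The top is 849×840×31 mm with its upper surface at z = 740 mm. It stands on four 72×72 mm square legs, each inset 15 mm from the nearest pair of top edges, running from the floor to the underside of the top. Four apron rails, 72 mm thick and 76 mm tall, run between adjacent legs with their top edges flush with the underside of the top and their outer faces flush with the legs' outer faces.

B is a rectangular door frame: two vertical jambs of 83×122 mm section, 1954 mm tall, with a clear opening 895 mm wide between their inner faces. A header 48 mm tall and 122 mm deep lies on top of the jambs and spans the full outside width.

C is a chair. The seat is a 458×431×20 mm slab with its top at z = 467 mm, on four 38×38 mm corner legs (flush with the seat edges, standing on z = 0). A flat backrest 32 mm thick, 328 mm tall, spans the full seat width and rises from the seat top along its +y edge, rear face flush with the rear of the seat. Two armrests of 34×34 mm section run along each side from the seat's front edge to the front of the backrest, top faces 241 mm above the seat top and outer faces flush with the seat's x-edges; a 34×34 mm post under the front of each armrest stands on the seat at the front corner.

The door frame is against the table's +x side, with their −y faces flush. The chair is on top of the table.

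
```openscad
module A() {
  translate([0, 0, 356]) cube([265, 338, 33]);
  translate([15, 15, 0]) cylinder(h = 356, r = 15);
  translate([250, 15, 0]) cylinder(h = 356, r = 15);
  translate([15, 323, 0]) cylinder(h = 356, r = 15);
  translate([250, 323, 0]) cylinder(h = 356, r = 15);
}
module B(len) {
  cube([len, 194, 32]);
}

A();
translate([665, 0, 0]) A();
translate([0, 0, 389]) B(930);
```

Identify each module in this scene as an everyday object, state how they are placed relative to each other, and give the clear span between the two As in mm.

A is a stool. B is a beam. A beam spans the tops of two stools. The clear span between the two stools is 400 mm.

Second stool starts at x = 665; first ends at x = 265; clear span = 665 − 265 = 400 mm.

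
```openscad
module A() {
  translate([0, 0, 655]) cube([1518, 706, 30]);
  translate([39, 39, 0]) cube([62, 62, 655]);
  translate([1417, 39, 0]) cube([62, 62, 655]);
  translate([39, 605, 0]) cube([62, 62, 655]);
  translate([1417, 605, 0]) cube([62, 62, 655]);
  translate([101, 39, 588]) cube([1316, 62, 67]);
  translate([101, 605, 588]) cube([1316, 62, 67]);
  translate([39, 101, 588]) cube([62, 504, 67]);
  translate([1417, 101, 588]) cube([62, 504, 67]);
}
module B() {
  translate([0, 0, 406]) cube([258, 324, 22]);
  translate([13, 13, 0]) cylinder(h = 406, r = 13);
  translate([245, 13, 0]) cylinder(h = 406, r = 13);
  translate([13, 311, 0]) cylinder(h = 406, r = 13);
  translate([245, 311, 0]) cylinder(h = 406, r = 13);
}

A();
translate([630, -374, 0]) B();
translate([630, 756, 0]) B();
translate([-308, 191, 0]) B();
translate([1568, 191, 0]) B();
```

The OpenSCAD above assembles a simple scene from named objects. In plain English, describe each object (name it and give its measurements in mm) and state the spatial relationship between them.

A is a table: top 1518 mm (x) × 706 mm (y), 30 mm thick, upper face at z = 685 mm, on four 62×62 mm square legs, each inset 39 mm from the nearest pair of top edges, running from z = 0 to the bottom of the top. Four apron rails, 62 mm thick and 67 mm tall, run between adjacent legs with their top edges flush with the underside of the top and their outer faces flush with the legs' outer faces.

B is a simple wooden stool: a rectangular seat 258 mm (x) by 324 mm (y), 22 mm thick, top face at z = 428 mm, on four round legs, each 26 mm in diameter. The legs rest on z = 0, each leg's axis is inset half a diameter from the nearest pair of seat edges (so the leg's bounding box is flush with the corner).

Four stools sit around the table at the −y, +y, −x, +x sides.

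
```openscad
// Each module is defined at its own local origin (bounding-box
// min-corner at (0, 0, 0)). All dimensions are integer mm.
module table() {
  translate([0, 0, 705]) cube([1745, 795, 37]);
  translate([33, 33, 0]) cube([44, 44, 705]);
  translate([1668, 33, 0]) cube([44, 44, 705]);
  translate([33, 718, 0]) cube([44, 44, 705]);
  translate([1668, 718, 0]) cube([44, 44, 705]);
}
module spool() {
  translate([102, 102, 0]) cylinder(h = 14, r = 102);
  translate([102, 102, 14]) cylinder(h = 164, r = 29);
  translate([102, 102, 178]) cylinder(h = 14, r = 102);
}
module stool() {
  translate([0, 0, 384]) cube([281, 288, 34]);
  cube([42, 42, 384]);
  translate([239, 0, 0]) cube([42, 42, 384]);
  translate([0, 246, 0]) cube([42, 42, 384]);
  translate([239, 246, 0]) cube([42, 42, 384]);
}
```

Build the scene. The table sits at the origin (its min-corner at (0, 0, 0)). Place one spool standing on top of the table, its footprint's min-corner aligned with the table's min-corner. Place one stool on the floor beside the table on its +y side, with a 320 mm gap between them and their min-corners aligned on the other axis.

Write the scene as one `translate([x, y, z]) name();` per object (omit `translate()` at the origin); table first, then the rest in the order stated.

table();
translate([0, 0, 742]) spool();
translate([0, 1115, 0]) stool();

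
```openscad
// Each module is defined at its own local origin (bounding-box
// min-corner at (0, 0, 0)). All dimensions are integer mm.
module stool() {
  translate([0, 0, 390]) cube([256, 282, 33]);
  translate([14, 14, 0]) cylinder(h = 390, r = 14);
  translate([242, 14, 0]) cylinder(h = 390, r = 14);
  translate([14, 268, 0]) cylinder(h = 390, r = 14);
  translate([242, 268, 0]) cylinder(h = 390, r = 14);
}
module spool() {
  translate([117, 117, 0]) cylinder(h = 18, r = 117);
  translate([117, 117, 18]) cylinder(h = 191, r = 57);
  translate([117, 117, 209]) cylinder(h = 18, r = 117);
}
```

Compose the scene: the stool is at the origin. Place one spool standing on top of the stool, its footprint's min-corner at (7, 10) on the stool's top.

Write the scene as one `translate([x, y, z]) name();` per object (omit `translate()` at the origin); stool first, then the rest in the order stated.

stool();
translate([7, 10, 423]) spool();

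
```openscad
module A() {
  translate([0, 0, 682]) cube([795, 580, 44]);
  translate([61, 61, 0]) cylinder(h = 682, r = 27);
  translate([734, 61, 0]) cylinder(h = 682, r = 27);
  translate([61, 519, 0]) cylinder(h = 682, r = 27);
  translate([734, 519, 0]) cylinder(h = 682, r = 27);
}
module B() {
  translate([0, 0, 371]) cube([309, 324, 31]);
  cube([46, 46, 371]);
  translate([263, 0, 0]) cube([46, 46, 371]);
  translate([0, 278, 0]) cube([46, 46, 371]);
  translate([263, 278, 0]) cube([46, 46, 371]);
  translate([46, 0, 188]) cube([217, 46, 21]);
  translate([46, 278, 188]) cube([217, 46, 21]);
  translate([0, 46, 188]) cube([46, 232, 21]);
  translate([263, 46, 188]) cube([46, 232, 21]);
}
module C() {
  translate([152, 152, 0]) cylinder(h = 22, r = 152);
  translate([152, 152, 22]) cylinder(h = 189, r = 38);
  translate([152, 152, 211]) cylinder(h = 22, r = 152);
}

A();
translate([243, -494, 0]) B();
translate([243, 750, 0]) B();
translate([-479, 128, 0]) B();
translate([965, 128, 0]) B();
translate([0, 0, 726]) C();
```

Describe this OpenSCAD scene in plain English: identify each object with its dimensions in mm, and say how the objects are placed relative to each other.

A is a table with a 795×580 mm rectangular top, 44 mm thick, top surface at z = 726 mm, supported by four round legs of 54 mm diameter, each leg's bounding box inset 34 mm from the nearest pair of top edges, running from the floor.

B is a simple wooden stool: a rectangular seat 309 mm (x) by 324 mm (y), 31 mm thick, top face at z = 402 mm, on four square legs, each 46×46 mm in cross-section. The legs rest on z = 0, each flush with a corner of the seat. Four stretchers, 46 mm wide and 21 mm tall, connect adjacent legs with their undersides at z = 188 mm, each running between the inner faces of the legs it joins and aligned with the legs' outer faces on the other axis.

C is a spool: two coaxial disc flanges of radius 152 mm and thickness 22 mm, joined by a core cylinder of radius 38 mm and height 189 mm. The lower flange rests on z = 0 and the three cylinders share a vertical axis.

Four stools sit around the table at the −y, +y, −x, +x sides. The spool is on top of the table.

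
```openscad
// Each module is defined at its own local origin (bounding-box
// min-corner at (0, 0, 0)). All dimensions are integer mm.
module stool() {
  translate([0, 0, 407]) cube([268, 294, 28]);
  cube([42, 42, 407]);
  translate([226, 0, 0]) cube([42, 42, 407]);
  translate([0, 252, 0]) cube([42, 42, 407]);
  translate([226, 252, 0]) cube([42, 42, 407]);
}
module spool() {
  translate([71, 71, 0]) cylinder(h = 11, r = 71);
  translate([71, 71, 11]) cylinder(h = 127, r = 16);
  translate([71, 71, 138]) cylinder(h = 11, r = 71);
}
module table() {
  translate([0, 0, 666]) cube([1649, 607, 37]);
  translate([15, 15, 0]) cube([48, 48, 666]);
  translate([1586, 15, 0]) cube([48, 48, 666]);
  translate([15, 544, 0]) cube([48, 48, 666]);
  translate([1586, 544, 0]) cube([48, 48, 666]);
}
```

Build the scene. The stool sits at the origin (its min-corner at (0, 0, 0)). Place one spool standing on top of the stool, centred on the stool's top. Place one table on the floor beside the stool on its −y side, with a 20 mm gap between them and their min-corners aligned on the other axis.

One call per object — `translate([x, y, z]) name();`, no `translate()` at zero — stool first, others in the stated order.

stool();
translate([63, 76, 435]) spool();
translate([0, -627, 0]) table();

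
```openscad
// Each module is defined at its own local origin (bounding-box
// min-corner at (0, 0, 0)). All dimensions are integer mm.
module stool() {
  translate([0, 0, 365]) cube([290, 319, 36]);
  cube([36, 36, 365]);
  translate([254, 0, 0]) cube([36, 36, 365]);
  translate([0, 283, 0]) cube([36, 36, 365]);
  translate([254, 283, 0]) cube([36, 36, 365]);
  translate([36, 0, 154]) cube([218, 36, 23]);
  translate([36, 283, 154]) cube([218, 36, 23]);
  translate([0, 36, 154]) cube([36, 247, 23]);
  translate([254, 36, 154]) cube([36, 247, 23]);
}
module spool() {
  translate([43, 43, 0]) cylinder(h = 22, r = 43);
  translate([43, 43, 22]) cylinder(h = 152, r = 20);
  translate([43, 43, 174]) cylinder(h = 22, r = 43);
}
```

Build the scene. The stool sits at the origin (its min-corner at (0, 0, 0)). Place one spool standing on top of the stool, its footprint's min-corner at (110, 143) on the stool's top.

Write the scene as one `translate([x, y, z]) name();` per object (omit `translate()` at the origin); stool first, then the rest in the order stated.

stool();
translate([110, 143, 401]) spool();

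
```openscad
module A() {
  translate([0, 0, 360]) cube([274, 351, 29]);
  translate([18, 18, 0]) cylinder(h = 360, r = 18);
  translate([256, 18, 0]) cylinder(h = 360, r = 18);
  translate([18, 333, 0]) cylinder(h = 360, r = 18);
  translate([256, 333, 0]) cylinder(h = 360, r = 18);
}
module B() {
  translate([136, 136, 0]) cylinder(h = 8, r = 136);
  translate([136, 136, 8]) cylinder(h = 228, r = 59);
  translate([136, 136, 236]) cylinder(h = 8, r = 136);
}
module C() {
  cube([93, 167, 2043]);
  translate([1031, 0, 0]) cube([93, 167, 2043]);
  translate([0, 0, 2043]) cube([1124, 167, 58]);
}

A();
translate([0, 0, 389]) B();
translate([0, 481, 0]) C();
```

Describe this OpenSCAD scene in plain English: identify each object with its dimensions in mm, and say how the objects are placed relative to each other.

A is a four-legged stool. The seat is a 274×351×29 mm slab whose top surface is at z = 389 mm; four round legs, each 36 mm in diameter, run from the floor (z = 0) to the underside of the seat, each leg's axis is inset half a diameter from the nearest pair of seat edges (so the leg's bounding box is flush with the corner).

B is a spool: two coaxial disc flanges of radius 136 mm and thickness 8 mm, joined by a core cylinder of radius 59 mm and height 228 mm. The lower flange rests on z = 0 and the three cylinders share a vertical axis.

C is a rectangular door frame: two vertical jambs of 93×167 mm section, 2043 mm tall, with a clear opening 938 mm wide between their inner faces. A header 58 mm tall and 167 mm deep lies on top of the jambs and spans the full outside width.

The spool is on top of the stool. The door frame is on the floor beside the stool on its +y side.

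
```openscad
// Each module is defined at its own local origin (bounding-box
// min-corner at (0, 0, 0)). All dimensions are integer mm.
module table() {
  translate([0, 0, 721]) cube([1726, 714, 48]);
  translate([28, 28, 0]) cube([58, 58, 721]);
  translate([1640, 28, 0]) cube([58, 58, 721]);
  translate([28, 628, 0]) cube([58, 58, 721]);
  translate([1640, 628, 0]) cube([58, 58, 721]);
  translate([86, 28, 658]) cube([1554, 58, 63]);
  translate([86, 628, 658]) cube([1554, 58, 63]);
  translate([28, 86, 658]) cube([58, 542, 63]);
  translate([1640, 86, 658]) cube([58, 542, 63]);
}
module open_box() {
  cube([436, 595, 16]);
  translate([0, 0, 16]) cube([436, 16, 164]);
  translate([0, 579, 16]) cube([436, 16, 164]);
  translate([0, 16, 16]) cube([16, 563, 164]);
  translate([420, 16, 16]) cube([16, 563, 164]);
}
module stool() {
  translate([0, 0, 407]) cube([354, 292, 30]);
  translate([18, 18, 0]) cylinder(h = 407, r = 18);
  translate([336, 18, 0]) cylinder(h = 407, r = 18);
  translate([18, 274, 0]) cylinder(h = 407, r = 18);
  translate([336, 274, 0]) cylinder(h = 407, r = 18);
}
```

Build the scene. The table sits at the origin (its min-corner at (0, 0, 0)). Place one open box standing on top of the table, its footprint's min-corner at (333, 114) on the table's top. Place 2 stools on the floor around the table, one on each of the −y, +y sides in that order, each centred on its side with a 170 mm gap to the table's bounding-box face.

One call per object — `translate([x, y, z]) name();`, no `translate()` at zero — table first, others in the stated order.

table();
translate([333, 114, 769]) open_box();
translate([686, -462, 0]) stool();
translate([686, 884, 0]) stool();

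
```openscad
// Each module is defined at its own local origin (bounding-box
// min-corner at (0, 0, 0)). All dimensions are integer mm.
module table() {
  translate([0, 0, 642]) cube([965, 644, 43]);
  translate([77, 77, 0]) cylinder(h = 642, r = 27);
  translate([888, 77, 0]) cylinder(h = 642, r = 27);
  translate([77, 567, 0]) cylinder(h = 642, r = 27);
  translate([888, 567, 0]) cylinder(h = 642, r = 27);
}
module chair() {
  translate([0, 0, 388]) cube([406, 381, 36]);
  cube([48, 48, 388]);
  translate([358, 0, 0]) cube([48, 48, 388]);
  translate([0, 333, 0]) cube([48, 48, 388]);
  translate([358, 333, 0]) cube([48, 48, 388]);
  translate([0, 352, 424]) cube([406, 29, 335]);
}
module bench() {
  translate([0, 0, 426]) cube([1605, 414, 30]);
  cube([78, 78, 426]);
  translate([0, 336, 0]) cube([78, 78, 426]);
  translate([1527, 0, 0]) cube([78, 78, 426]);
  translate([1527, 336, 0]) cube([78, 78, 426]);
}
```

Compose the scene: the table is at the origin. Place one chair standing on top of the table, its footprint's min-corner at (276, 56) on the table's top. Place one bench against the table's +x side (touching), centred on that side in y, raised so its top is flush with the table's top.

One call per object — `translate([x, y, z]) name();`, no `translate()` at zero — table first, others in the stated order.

table();
translate([276, 56, 685]) chair();
translate([965, 115, 229]) bench();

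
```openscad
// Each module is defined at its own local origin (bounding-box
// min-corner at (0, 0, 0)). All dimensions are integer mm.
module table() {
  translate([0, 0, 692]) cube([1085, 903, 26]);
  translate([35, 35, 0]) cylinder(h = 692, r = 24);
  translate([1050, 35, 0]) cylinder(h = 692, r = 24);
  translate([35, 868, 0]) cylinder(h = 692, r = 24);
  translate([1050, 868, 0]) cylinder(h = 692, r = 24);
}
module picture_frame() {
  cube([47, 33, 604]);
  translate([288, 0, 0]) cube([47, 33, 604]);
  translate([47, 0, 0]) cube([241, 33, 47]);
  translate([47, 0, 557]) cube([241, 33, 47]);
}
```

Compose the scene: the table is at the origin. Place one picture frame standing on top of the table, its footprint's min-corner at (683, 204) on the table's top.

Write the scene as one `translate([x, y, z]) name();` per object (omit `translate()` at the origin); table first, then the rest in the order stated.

table();
translate([683, 204, 718]) picture_frame();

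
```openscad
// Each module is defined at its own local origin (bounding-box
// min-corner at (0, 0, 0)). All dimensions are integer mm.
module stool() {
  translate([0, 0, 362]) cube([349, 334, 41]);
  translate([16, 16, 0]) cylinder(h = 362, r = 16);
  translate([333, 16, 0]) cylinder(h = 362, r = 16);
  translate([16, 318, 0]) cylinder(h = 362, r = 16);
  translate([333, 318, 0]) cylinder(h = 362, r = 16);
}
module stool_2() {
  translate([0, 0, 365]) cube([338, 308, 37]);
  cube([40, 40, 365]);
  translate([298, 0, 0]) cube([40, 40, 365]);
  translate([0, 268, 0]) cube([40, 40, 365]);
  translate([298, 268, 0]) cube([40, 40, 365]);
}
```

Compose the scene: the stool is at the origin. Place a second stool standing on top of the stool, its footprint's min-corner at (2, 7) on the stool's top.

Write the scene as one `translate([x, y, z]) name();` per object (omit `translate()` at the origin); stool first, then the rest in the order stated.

stool();
translate([2, 7, 403]) stool_2();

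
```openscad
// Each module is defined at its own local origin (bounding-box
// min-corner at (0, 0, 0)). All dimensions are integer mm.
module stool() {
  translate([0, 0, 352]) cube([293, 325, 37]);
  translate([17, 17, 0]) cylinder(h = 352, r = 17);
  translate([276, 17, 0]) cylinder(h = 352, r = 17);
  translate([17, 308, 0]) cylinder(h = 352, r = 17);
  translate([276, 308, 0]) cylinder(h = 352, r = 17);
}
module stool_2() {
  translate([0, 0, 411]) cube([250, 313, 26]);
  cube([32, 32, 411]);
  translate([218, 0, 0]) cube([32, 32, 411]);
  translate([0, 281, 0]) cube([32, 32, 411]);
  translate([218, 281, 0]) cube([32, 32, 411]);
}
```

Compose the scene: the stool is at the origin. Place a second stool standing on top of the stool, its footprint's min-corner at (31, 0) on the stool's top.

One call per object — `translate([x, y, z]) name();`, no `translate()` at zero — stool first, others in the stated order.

stool();
translate([31, 0, 389]) stool_2();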